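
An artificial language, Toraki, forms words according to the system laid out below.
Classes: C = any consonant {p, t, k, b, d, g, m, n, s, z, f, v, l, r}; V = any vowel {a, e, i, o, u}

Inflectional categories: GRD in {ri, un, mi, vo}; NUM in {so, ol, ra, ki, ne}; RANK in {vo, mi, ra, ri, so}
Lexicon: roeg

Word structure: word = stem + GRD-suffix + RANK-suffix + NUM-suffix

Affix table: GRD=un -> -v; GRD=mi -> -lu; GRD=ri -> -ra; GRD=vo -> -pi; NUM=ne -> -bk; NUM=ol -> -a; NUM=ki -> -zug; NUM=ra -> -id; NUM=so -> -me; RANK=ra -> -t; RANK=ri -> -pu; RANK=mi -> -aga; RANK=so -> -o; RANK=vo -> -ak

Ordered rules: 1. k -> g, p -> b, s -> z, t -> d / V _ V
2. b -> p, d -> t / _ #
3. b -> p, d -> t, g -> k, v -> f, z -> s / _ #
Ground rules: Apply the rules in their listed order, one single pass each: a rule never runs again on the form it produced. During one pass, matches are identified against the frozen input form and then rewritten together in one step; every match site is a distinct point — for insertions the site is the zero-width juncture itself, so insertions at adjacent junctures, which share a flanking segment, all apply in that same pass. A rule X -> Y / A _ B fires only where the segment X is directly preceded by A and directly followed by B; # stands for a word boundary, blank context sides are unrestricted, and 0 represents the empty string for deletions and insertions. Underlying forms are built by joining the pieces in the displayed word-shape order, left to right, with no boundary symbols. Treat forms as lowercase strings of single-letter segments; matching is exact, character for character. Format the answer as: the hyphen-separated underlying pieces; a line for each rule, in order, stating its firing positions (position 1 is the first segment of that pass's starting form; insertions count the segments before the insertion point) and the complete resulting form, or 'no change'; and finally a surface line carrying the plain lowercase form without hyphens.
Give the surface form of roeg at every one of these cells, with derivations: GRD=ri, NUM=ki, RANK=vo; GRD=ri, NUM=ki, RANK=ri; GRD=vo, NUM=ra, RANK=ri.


cell GRD=ri, NUM=ki, RANK=vo:
underlying: roeg-ra-ak-zug
1. k -> g, p -> b, s -> z, t -> d / V _ V: no change
2. b -> p, d -> t / _ #: no change
3. b -> p, d -> t, g -> k, v -> f, z -> s / _ #: fires at position(s) 11: roegraakzuk
surface: roegraakzuk

cell GRD=ri, NUM=ki, RANK=ri:
underlying: roeg-ra-pu-zug
1. k -> g, p -> b, s -> z, t -> d / V _ V: fires at position(s) 7: roegrabuzug
2. b -> p, d -> t / _ #: no change
3. b -> p, d -> t, g -> k, v -> f, z -> s / _ #: fires at position(s) 11: roegrabuzuk
surface: roegrabuzuk

cell GRD=vo, NUM=ra, RANK=ri:
underlying: roeg-pi-pu-id
1. k -> g, p -> b, s -> z, t -> d / V _ V: fires at position(s) 7: roegpibuid
2. b -> p, d -> t / _ #: fires at position(s) 10: roegpibuit
3. b -> p, d -> t, g -> k, v -> f, z -> s / _ #: no change
surface: roegpibuit


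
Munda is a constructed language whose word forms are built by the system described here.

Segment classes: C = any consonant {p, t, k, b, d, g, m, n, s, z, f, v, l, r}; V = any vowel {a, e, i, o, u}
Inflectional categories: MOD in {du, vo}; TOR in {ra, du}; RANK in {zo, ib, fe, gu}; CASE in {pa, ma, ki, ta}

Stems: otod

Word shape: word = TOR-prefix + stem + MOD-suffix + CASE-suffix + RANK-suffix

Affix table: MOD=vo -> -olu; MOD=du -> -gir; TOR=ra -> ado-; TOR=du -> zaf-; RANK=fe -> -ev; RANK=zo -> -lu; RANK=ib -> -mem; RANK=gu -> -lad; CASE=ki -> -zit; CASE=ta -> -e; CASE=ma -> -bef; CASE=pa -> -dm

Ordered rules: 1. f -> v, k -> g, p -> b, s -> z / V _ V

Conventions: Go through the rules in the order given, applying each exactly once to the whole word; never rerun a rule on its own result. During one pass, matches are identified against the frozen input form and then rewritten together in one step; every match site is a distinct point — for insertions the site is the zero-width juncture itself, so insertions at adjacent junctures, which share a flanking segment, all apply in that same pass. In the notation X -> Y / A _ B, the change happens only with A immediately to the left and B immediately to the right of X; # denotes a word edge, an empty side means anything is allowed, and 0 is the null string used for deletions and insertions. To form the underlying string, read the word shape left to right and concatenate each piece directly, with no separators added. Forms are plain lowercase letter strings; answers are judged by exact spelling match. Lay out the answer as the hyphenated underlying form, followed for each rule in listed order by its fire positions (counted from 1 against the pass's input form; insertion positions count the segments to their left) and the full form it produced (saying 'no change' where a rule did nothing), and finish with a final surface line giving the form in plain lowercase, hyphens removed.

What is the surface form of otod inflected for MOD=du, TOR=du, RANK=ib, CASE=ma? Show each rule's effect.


underlying: zaf-otod-gir-bef-mem
1. f -> v, k -> g, p -> b, s -> z / V _ V: fires at position(s) 3: zavotodgirbefmem
surface: zavotodgirbefmem


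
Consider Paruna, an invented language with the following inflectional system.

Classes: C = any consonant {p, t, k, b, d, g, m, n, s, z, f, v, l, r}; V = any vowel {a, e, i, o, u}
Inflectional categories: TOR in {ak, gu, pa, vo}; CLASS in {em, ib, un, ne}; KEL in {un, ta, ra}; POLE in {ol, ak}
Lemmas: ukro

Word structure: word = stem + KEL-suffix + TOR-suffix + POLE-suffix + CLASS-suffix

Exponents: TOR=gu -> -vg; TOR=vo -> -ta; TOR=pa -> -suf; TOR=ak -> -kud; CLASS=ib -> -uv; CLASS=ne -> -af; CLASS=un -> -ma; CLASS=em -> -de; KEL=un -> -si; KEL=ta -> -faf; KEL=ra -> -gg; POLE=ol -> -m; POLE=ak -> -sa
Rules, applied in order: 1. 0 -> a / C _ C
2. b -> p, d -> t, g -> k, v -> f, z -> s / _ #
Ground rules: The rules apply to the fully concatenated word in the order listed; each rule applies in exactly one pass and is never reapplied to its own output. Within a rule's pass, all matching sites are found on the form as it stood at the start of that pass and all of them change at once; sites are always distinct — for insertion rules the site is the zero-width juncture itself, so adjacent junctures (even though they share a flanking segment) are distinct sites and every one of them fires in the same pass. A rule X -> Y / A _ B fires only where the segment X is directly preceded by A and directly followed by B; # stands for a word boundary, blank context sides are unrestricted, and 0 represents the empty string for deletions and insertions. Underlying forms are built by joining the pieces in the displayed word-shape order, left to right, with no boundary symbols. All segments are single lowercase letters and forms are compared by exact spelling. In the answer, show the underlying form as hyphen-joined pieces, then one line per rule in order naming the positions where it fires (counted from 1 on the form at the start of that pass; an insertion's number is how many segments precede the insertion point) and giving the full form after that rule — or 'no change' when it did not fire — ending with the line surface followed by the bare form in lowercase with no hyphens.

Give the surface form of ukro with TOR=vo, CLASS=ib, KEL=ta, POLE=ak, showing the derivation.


underlying: ukro-faf-ta-sa-uv
1. 0 -> a / C _ C: inserts after position(s) 2, 7: ukarofafatasauv
2. b -> p, d -> t, g -> k, v -> f, z -> s / _ #: fires at position(s) 15: ukarofafatasauf
surface: ukarofafatasauf


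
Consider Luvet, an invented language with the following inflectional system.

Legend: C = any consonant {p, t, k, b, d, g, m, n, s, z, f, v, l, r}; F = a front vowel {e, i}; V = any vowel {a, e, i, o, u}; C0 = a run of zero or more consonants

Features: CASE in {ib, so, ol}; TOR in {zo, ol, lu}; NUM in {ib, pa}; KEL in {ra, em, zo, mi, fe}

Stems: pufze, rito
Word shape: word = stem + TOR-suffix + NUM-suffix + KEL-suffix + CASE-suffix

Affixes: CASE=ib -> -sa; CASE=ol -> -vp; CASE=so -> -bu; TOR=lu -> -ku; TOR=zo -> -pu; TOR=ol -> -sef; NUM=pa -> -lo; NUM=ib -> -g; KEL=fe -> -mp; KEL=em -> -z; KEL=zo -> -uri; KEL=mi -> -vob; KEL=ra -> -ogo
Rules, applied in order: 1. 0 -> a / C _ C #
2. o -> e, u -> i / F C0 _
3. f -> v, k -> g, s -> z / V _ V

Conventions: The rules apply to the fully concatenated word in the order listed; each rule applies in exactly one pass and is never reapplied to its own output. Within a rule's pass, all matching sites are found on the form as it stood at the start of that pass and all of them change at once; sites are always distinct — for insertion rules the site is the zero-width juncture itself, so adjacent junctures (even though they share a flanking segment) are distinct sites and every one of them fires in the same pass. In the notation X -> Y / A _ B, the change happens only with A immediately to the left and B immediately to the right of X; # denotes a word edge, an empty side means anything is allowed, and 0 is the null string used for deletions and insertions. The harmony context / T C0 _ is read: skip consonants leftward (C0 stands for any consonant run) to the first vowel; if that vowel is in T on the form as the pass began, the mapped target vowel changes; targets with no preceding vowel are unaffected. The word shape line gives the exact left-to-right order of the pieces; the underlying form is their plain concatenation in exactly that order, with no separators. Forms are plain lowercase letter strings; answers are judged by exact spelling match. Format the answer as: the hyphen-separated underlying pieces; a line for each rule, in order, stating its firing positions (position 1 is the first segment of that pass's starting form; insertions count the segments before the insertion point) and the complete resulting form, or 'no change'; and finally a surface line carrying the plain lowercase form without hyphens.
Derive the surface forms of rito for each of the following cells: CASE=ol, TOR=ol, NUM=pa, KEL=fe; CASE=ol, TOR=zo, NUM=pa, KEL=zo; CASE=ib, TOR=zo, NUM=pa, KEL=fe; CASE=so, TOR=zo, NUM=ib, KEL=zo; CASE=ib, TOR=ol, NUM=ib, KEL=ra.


cell CASE=ol, TOR=ol, NUM=pa, KEL=fe:
underlying: rito-sef-lo-mp-vp
1. 0 -> a / C _ C #: inserts after position(s) 12: ritoseflompvap
2. o -> e, u -> i / F C0 _: fires at position(s) 4, 9: riteseflempvap
3. f -> v, k -> g, s -> z / V _ V: fires at position(s) 5: ritezeflempvap
surface: ritezeflempvap

cell CASE=ol, TOR=zo, NUM=pa, KEL=zo:
underlying: rito-pu-lo-uri-vp
1. 0 -> a / C _ C #: inserts after position(s) 12: ritopulourivap
2. o -> e, u -> i / F C0 _: fires at position(s) 4: ritepulourivap
3. f -> v, k -> g, s -> z / V _ V: no change
surface: ritepulourivap

cell CASE=ib, TOR=zo, NUM=pa, KEL=fe:
underlying: rito-pu-lo-mp-sa
1. 0 -> a / C _ C #: no change
2. o -> e, u -> i / F C0 _: fires at position(s) 4: ritepulompsa
3. f -> v, k -> g, s -> z / V _ V: no change
surface: ritepulompsa

cell CASE=so, TOR=zo, NUM=ib, KEL=zo:
underlying: rito-pu-g-uri-bu
1. 0 -> a / C _ C #: no change
2. o -> e, u -> i / F C0 _: fires at position(s) 4, 12: ritepuguribi
3. f -> v, k -> g, s -> z / V _ V: no change
surface: ritepuguribi

cell CASE=ib, TOR=ol, NUM=ib, KEL=ra:
underlying: rito-sef-g-ogo-sa
1. 0 -> a / C _ C #: no change
2. o -> e, u -> i / F C0 _: fires at position(s) 4, 9: ritesefgegosa
3. f -> v, k -> g, s -> z / V _ V: fires at position(s) 5, 12: ritezefgegoza
surface: ritezefgegoza


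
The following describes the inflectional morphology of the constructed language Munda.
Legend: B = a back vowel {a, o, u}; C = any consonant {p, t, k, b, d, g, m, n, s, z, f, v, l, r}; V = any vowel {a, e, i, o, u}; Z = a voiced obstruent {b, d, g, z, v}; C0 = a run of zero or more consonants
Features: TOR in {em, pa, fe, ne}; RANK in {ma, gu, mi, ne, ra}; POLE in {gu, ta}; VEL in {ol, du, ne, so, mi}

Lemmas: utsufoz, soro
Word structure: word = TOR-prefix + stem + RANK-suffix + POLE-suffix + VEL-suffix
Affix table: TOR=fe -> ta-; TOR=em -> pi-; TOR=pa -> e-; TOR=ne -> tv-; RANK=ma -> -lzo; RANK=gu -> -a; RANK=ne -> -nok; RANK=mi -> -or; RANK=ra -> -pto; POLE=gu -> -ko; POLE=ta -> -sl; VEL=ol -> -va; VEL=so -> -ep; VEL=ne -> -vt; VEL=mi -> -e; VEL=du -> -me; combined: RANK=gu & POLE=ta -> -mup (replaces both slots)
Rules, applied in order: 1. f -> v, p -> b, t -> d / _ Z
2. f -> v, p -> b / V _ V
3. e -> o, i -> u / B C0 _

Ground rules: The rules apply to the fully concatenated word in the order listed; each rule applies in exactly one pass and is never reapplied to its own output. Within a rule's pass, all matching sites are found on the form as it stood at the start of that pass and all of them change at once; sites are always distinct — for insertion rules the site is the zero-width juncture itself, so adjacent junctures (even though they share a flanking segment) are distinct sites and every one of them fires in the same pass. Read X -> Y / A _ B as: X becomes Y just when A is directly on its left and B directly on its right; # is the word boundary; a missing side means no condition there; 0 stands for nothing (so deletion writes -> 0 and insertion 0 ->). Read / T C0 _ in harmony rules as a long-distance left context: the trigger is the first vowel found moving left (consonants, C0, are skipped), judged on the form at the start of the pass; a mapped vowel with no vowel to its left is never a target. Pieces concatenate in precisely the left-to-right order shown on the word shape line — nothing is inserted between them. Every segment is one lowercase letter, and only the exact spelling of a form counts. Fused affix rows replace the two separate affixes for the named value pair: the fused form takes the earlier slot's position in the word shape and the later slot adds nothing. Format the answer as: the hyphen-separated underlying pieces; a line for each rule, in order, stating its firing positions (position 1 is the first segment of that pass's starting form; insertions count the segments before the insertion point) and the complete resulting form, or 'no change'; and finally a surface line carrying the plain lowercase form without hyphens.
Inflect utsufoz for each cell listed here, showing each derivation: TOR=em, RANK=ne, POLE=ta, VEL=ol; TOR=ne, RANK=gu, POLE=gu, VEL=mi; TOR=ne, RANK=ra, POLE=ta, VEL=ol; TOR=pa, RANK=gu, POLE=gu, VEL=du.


cell TOR=em, RANK=ne, POLE=ta, VEL=ol:
underlying: pi-utsufoz-nok-sl-va
1. f -> v, p -> b, t -> d / _ Z: no change
2. f -> v, p -> b / V _ V: fires at position(s) 7: piutsuvoznokslva
3. e -> o, i -> u / B C0 _: no change
surface: piutsuvoznokslva

cell TOR=ne, RANK=gu, POLE=gu, VEL=mi:
underlying: tv-utsufoz-a-ko-e
1. f -> v, p -> b, t -> d / _ Z: fires at position(s) 1: dvutsufozakoe
2. f -> v, p -> b / V _ V: fires at position(s) 7: dvutsuvozakoe
3. e -> o, i -> u / B C0 _: fires at position(s) 13: dvutsuvozakoo
surface: dvutsuvozakoo

cell TOR=ne, RANK=ra, POLE=ta, VEL=ol:
underlying: tv-utsufoz-pto-sl-va
1. f -> v, p -> b, t -> d / _ Z: fires at position(s) 1: dvutsufozptoslva
2. f -> v, p -> b / V _ V: fires at position(s) 7: dvutsuvozptoslva
3. e -> o, i -> u / B C0 _: no change
surface: dvutsuvozptoslva

cell TOR=pa, RANK=gu, POLE=gu, VEL=du:
underlying: e-utsufoz-a-ko-me
1. f -> v, p -> b, t -> d / _ Z: no change
2. f -> v, p -> b / V _ V: fires at position(s) 6: eutsuvozakome
3. e -> o, i -> u / B C0 _: fires at position(s) 13: eutsuvozakomo
surface: eutsuvozakomo


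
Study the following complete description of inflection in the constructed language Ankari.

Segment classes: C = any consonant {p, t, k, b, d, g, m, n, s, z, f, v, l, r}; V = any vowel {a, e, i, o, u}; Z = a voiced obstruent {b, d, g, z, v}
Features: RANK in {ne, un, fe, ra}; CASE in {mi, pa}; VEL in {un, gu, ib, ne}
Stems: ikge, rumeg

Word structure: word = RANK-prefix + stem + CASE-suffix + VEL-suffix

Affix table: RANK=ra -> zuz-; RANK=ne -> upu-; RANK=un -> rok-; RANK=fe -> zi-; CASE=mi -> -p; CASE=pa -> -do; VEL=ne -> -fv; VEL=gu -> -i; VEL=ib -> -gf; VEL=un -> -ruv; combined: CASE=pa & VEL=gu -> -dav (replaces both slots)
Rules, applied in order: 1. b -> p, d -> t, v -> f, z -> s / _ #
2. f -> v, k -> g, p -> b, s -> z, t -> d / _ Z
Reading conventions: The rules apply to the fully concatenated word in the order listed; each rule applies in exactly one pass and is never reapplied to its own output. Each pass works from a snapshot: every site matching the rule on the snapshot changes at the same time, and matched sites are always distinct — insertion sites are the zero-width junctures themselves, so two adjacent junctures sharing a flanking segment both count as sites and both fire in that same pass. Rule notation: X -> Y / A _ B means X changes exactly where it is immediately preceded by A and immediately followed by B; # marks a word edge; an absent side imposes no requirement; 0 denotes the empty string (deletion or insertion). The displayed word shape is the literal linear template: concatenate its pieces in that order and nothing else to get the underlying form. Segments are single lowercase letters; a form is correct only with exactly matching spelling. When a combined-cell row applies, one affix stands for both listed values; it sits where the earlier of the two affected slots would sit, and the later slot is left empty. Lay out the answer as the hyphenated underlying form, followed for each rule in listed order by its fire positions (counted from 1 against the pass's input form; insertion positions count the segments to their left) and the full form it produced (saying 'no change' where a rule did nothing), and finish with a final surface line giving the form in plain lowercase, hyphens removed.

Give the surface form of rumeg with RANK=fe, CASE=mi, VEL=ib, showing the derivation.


underlying: zi-rumeg-p-gf
1. b -> p, d -> t, v -> f, z -> s / _ #: no change
2. f -> v, k -> g, p -> b, s -> z, t -> d / _ Z: fires at position(s) 8: zirumegbgf
surface: zirumegbgf


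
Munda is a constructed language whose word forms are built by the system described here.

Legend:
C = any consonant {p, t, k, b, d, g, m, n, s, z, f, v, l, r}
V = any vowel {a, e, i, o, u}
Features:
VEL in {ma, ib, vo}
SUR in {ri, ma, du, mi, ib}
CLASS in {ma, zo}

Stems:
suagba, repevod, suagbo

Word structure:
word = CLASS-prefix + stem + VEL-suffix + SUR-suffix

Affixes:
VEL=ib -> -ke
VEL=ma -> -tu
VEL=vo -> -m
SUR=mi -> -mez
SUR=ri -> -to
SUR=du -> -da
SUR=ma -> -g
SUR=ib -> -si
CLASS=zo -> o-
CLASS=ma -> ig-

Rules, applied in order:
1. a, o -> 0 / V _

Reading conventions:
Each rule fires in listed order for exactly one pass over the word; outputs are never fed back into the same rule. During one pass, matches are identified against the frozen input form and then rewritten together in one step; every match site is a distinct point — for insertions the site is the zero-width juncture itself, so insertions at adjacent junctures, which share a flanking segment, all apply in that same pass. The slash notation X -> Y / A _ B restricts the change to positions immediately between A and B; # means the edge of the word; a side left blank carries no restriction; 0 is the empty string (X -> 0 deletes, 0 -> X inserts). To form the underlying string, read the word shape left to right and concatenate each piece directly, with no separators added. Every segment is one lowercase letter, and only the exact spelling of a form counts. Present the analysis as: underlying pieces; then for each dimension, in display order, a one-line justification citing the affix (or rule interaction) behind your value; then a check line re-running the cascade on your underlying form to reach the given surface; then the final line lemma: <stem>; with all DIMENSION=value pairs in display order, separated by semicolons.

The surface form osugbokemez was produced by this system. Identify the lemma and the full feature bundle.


underlying: o-suagbo-ke-mez
VEL=ib - signalled by the affix -ke
SUR=mi - signalled by the affix -mez
CLASS=zo - signalled by the affix o-
check: osuagbokemez -> osugbokemez
lemma: suagbo; VEL=ib; SUR=mi; CLASS=zo


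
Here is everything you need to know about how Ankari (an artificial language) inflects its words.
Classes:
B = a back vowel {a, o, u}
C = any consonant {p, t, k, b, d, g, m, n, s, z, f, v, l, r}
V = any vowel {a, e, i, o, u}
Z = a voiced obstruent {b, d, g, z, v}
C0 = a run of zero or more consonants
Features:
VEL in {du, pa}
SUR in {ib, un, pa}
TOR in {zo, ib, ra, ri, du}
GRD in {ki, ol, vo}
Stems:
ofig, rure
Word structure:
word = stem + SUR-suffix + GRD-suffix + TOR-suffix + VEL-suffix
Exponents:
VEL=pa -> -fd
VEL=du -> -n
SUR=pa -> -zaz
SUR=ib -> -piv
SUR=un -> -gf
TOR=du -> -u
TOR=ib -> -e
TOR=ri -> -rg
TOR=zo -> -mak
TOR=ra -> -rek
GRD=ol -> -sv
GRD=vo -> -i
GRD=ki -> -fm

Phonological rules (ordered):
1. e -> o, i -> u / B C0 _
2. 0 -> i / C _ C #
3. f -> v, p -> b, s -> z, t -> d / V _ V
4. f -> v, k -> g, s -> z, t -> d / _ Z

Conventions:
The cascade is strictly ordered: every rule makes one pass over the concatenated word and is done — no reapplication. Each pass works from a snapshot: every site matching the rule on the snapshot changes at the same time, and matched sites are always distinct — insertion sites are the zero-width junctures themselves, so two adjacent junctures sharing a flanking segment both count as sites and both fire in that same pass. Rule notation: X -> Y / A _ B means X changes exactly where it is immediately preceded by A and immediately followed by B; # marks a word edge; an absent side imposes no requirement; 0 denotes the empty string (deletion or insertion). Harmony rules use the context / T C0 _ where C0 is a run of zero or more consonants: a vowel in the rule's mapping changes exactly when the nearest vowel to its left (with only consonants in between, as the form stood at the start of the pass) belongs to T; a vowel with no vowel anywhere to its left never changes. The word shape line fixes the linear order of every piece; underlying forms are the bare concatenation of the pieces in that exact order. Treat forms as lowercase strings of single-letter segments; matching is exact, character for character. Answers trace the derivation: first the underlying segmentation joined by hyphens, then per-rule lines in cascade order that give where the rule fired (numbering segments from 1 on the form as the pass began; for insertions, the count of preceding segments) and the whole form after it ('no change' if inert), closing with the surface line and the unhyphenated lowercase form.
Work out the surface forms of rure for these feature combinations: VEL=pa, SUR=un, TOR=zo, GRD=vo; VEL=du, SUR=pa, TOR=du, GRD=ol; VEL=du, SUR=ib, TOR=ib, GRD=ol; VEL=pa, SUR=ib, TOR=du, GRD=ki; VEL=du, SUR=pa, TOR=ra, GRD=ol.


cell VEL=pa, SUR=un, TOR=zo, GRD=vo:
underlying: rure-gf-i-mak-fd
1. e -> o, i -> u / B C0 _: fires at position(s) 4: rurogfimakfd
2. 0 -> i / C _ C #: inserts after position(s) 11: rurogfimakfid
3. f -> v, p -> b, s -> z, t -> d / V _ V: no change
4. f -> v, k -> g, s -> z, t -> d / _ Z: no change
surface: rurogfimakfid

cell VEL=du, SUR=pa, TOR=du, GRD=ol:
underlying: rure-zaz-sv-u-n
1. e -> o, i -> u / B C0 _: fires at position(s) 4: rurozazsvun
2. 0 -> i / C _ C #: no change
3. f -> v, p -> b, s -> z, t -> d / V _ V: no change
4. f -> v, k -> g, s -> z, t -> d / _ Z: fires at position(s) 8: rurozazzvun
surface: rurozazzvun

cell VEL=du, SUR=ib, TOR=ib, GRD=ol:
underlying: rure-piv-sv-e-n
1. e -> o, i -> u / B C0 _: fires at position(s) 4: ruropivsven
2. 0 -> i / C _ C #: no change
3. f -> v, p -> b, s -> z, t -> d / V _ V: fires at position(s) 5: rurobivsven
4. f -> v, k -> g, s -> z, t -> d / _ Z: fires at position(s) 8: rurobivzven
surface: rurobivzven

cell VEL=pa, SUR=ib, TOR=du, GRD=ki:
underlying: rure-piv-fm-u-fd
1. e -> o, i -> u / B C0 _: fires at position(s) 4: ruropivfmufd
2. 0 -> i / C _ C #: inserts after position(s) 11: ruropivfmufid
3. f -> v, p -> b, s -> z, t -> d / V _ V: fires at position(s) 5, 11: rurobivfmuvid
4. f -> v, k -> g, s -> z, t -> d / _ Z: no change
surface: rurobivfmuvid

cell VEL=du, SUR=pa, TOR=ra, GRD=ol:
underlying: rure-zaz-sv-rek-n
1. e -> o, i -> u / B C0 _: fires at position(s) 4, 11: rurozazsvrokn
2. 0 -> i / C _ C #: inserts after position(s) 12: rurozazsvrokin
3. f -> v, p -> b, s -> z, t -> d / V _ V: no change
4. f -> v, k -> g, s -> z, t -> d / _ Z: fires at position(s) 8: rurozazzvrokin
surface: rurozazzvrokin


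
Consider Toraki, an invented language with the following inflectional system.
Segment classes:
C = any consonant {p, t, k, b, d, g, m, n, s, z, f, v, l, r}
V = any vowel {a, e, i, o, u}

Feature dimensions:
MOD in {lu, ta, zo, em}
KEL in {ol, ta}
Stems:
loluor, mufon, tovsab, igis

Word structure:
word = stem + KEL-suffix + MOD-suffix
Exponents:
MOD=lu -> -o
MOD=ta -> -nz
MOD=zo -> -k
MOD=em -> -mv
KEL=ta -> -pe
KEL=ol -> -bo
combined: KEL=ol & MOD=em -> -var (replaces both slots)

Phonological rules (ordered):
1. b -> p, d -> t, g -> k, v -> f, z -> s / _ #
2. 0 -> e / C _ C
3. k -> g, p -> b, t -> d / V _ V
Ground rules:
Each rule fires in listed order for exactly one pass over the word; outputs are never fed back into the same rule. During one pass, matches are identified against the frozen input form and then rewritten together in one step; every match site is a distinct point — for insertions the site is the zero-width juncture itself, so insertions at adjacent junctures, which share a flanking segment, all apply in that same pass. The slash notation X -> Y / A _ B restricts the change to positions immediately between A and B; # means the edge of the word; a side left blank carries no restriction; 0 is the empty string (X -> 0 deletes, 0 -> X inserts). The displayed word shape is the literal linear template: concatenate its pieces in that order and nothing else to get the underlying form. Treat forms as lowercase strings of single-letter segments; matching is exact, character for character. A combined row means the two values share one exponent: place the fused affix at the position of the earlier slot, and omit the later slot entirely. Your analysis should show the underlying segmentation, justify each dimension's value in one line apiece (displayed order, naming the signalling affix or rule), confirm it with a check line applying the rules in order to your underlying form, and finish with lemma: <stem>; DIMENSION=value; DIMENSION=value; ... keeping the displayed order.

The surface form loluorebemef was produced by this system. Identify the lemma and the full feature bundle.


underlying: loluor-pe-mv
MOD=em - signalled by the affix -mv
KEL=ta - signalled by the affix -pe
check: loluorpemv -> loluorpemf -> loluorepemef -> loluorebemef
lemma: loluor; MOD=em; KEL=ta


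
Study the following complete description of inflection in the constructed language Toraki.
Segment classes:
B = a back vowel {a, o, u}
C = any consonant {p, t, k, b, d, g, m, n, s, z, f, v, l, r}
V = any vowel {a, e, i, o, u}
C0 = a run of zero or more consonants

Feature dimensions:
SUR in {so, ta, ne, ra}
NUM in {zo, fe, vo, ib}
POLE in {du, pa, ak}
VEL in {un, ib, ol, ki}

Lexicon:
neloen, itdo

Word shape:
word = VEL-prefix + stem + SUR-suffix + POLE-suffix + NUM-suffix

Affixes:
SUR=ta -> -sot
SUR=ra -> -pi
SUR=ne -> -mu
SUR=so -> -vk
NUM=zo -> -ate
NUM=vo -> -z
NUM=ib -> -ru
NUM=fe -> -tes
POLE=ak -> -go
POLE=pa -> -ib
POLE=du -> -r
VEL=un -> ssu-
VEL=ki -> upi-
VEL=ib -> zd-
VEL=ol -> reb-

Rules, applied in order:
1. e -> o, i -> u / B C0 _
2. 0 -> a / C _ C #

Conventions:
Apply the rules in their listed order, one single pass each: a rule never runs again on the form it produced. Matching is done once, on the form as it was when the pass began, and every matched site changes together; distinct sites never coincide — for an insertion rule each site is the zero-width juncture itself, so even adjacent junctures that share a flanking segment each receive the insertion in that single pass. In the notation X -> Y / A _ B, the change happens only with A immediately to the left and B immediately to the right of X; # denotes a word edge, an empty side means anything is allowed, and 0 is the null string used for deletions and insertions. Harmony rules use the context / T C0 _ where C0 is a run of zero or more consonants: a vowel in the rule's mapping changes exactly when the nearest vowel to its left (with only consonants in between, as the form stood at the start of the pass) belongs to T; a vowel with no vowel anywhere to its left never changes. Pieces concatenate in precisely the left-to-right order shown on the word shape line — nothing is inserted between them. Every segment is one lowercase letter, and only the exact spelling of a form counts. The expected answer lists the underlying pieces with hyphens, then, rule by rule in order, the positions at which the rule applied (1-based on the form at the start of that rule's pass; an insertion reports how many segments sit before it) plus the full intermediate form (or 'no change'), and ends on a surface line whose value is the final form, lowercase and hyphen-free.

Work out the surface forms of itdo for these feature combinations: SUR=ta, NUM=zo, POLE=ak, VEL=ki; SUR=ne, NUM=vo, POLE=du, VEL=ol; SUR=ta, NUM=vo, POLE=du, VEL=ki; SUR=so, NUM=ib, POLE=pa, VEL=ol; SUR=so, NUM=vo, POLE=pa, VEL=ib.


cell SUR=ta, NUM=zo, POLE=ak, VEL=ki:
underlying: upi-itdo-sot-go-ate
1. e -> o, i -> u / B C0 _: fires at position(s) 3, 15: upuitdosotgoato
2. 0 -> a / C _ C #: no change
surface: upuitdosotgoato

cell SUR=ne, NUM=vo, POLE=du, VEL=ol:
underlying: reb-itdo-mu-r-z
1. e -> o, i -> u / B C0 _: no change
2. 0 -> a / C _ C #: inserts after position(s) 10: rebitdomuraz
surface: rebitdomuraz

cell SUR=ta, NUM=vo, POLE=du, VEL=ki:
underlying: upi-itdo-sot-r-z
1. e -> o, i -> u / B C0 _: fires at position(s) 3: upuitdosotrz
2. 0 -> a / C _ C #: inserts after position(s) 11: upuitdosotraz
surface: upuitdosotraz

cell SUR=so, NUM=ib, POLE=pa, VEL=ol:
underlying: reb-itdo-vk-ib-ru
1. e -> o, i -> u / B C0 _: fires at position(s) 10: rebitdovkubru
2. 0 -> a / C _ C #: no change
surface: rebitdovkubru

cell SUR=so, NUM=vo, POLE=pa, VEL=ib:
underlying: zd-itdo-vk-ib-z
1. e -> o, i -> u / B C0 _: fires at position(s) 9: zditdovkubz
2. 0 -> a / C _ C #: inserts after position(s) 10: zditdovkubaz
surface: zditdovkubaz


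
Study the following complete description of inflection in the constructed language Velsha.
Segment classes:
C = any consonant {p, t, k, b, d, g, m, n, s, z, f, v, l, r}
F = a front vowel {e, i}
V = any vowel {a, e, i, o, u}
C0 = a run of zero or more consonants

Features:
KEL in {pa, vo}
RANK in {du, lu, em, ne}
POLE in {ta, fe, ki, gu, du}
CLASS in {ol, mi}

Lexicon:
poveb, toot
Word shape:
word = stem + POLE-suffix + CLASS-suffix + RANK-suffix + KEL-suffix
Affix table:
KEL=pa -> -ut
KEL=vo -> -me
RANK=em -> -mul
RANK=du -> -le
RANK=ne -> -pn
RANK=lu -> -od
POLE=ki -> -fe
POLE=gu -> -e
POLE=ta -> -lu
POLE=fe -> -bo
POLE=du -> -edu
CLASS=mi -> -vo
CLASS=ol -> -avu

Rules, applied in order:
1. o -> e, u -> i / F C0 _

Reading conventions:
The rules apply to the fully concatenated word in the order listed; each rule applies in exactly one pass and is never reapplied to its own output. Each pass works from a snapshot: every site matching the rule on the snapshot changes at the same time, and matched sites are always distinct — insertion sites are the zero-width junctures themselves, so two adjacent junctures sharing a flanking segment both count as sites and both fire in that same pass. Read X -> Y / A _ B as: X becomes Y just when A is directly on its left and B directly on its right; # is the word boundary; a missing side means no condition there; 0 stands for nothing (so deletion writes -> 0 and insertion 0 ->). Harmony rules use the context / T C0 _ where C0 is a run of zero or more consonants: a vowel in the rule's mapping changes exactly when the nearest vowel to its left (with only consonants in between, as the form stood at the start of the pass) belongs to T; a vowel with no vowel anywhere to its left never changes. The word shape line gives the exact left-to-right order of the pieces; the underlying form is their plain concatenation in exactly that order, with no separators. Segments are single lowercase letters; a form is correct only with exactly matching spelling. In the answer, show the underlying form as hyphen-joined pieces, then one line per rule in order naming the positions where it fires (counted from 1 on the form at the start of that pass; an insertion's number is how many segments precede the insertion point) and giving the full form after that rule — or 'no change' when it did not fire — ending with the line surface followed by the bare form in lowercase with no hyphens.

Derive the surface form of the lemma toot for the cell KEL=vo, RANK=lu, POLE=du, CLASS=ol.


underlying: toot-edu-avu-od-me
1. o -> e, u -> i / F C0 _: fires at position(s) 7: tootediavuodme
surface: tootediavuodme


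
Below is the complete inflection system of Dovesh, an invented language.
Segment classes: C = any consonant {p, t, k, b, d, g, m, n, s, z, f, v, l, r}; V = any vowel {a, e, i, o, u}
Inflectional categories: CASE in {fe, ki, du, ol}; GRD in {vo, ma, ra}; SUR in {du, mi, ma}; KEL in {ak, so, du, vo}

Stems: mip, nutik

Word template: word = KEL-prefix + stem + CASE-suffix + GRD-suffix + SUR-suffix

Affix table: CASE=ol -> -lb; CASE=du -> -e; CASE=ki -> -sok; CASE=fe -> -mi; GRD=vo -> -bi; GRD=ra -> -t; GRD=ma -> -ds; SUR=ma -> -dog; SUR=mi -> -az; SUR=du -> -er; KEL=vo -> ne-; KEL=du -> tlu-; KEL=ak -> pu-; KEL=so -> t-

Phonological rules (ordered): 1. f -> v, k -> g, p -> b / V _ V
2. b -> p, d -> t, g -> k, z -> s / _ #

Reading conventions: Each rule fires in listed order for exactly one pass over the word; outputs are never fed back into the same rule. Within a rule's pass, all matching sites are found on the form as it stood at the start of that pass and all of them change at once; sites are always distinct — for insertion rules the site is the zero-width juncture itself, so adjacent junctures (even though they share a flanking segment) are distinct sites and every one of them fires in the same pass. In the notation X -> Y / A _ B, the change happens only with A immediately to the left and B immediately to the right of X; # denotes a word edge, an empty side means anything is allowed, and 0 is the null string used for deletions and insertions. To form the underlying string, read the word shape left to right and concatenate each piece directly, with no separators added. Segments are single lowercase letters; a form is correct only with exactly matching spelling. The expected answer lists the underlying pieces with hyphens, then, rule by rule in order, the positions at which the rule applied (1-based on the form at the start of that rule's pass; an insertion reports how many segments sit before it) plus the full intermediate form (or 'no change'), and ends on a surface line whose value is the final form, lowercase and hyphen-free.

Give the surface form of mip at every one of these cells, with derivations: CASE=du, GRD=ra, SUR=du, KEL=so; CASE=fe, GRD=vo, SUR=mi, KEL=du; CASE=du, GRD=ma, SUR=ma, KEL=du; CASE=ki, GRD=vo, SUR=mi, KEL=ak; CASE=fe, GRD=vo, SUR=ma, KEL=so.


cell CASE=du, GRD=ra, SUR=du, KEL=so:
underlying: t-mip-e-t-er
1. f -> v, k -> g, p -> b / V _ V: fires at position(s) 4: tmibeter
2. b -> p, d -> t, g -> k, z -> s / _ #: no change
surface: tmibeter

cell CASE=fe, GRD=vo, SUR=mi, KEL=du:
underlying: tlu-mip-mi-bi-az
1. f -> v, k -> g, p -> b / V _ V: no change
2. b -> p, d -> t, g -> k, z -> s / _ #: fires at position(s) 12: tlumipmibias
surface: tlumipmibias

cell CASE=du, GRD=ma, SUR=ma, KEL=du:
underlying: tlu-mip-e-ds-dog
1. f -> v, k -> g, p -> b / V _ V: fires at position(s) 6: tlumibedsdog
2. b -> p, d -> t, g -> k, z -> s / _ #: fires at position(s) 12: tlumibedsdok
surface: tlumibedsdok

cell CASE=ki, GRD=vo, SUR=mi, KEL=ak:
underlying: pu-mip-sok-bi-az
1. f -> v, k -> g, p -> b / V _ V: no change
2. b -> p, d -> t, g -> k, z -> s / _ #: fires at position(s) 12: pumipsokbias
surface: pumipsokbias

cell CASE=fe, GRD=vo, SUR=ma, KEL=so:
underlying: t-mip-mi-bi-dog
1. f -> v, k -> g, p -> b / V _ V: no change
2. b -> p, d -> t, g -> k, z -> s / _ #: fires at position(s) 11: tmipmibidok
surface: tmipmibidok


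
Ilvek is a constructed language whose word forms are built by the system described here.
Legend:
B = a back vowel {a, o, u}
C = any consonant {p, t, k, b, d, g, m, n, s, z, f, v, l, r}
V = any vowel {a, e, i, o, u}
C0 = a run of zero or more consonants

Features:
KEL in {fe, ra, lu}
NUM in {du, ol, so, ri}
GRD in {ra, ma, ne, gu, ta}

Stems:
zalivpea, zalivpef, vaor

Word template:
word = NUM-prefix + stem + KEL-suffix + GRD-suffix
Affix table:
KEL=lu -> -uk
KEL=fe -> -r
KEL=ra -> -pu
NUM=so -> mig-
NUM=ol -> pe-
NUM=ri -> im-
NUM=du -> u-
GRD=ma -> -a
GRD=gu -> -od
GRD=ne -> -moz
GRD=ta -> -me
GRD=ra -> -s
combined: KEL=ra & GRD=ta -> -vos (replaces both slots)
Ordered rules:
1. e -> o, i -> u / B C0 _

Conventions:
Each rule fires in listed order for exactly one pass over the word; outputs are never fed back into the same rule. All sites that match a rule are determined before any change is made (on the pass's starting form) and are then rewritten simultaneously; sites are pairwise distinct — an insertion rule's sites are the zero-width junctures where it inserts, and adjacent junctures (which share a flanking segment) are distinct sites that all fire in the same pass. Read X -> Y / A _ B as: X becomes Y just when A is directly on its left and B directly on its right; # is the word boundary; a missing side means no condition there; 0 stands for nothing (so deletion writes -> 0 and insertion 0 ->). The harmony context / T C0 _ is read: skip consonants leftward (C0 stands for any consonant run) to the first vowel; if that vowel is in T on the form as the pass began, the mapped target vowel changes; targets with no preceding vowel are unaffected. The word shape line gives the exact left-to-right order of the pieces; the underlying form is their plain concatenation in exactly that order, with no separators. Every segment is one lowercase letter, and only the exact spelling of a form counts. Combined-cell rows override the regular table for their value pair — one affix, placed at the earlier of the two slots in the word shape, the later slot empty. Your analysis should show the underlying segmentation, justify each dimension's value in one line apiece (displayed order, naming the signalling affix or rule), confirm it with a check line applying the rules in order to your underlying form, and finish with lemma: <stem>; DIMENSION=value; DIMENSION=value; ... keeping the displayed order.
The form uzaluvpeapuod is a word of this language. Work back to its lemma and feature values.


underlying: u-zalivpea-pu-od
KEL=ra - signalled by the affix -pu
NUM=du - signalled by the affix u-
GRD=gu - signalled by the affix -od
check: uzalivpeapuod -> uzaluvpeapuod
lemma: zalivpea; KEL=ra; NUM=du; GRD=gu


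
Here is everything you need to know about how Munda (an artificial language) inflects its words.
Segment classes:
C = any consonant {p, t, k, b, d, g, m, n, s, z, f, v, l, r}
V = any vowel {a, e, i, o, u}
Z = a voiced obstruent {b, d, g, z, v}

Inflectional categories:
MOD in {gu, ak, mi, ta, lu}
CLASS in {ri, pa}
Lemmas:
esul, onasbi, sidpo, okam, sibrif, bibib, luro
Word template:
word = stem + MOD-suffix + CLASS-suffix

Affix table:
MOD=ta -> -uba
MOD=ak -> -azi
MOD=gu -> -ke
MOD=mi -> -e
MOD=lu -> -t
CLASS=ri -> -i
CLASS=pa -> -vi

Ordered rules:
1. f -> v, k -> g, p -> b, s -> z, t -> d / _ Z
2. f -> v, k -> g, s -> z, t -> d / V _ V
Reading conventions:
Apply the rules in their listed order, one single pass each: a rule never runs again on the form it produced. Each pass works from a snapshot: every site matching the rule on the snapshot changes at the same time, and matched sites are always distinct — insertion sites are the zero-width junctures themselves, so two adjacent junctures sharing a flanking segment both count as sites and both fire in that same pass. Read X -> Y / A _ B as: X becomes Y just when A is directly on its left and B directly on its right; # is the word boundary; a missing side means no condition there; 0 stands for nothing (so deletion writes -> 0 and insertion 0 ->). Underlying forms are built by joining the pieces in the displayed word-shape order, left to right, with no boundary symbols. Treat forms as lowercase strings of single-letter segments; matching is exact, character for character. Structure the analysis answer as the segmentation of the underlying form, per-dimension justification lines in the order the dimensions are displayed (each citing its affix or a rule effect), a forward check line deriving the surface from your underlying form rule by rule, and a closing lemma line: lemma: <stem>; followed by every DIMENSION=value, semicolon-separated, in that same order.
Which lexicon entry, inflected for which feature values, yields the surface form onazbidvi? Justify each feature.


underlying: onasbi-t-vi
MOD=lu - signalled by the affix -t
CLASS=pa - signalled by the affix -vi
check: onasbitvi -> onazbidvi -> onazbidvi
lemma: onasbi; MOD=lu; CLASS=pa
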